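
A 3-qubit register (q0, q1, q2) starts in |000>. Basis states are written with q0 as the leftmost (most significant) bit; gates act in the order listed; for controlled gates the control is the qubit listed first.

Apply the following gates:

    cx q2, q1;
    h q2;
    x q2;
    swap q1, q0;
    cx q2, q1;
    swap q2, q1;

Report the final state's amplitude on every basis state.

After the circuit, the state carries amplitude sqrt(2)/2 on |000>, sqrt(2)/2 on |011>, and 0 on every other basis state.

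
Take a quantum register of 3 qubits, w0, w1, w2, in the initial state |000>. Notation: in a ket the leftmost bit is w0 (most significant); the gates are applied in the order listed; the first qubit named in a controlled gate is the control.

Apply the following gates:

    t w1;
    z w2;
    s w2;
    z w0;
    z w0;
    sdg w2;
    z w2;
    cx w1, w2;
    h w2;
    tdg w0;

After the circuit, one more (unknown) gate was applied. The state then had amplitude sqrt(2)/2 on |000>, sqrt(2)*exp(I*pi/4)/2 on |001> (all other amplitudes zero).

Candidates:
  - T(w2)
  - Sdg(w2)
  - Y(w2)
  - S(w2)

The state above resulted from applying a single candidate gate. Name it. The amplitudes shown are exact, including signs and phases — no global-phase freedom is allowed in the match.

The applied gate was T(w2). Key observation: steps 2-7 multiply out to the identity, so the circuit reduces to the remaining gates.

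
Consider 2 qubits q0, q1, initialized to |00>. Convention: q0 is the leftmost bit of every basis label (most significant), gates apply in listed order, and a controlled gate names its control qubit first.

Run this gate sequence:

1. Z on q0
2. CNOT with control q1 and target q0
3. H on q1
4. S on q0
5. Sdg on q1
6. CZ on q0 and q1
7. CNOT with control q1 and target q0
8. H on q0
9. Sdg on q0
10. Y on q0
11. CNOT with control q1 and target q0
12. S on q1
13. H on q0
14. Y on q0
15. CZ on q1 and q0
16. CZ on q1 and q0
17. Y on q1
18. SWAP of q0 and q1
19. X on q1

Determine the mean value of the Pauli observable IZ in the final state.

In the final state, IZ has expectation 0.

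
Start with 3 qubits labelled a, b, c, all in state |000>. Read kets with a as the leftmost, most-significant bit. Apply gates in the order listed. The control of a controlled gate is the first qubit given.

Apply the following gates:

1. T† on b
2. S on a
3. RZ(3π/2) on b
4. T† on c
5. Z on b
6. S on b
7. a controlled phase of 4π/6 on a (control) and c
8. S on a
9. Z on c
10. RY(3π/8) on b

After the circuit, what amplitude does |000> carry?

|000> carries amplitude -exp(I*pi/4)*cos(3*pi/16) in the final state.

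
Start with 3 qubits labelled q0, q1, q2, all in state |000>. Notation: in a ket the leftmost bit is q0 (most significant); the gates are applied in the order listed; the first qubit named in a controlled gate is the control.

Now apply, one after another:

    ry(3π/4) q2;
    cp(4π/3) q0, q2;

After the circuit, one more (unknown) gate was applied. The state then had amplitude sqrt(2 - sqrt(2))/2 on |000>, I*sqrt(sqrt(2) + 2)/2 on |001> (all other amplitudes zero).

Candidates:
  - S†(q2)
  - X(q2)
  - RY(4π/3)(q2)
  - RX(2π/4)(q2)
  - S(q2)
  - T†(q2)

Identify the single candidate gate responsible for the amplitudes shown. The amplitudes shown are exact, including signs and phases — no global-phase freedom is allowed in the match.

The unique candidate consistent with the amplitudes is S(q2).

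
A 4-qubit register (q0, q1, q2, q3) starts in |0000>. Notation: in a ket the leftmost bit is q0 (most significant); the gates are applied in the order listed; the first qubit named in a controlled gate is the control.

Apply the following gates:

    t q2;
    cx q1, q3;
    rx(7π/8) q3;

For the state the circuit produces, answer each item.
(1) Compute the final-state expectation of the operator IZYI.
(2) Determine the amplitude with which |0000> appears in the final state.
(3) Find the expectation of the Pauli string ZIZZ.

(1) The observable IZYI averages to 0.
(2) |0000> carries amplitude cos(7*pi/16) in the final state.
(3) The expectation value of ZIZZ is -sqrt(sqrt(2) + 2)/2.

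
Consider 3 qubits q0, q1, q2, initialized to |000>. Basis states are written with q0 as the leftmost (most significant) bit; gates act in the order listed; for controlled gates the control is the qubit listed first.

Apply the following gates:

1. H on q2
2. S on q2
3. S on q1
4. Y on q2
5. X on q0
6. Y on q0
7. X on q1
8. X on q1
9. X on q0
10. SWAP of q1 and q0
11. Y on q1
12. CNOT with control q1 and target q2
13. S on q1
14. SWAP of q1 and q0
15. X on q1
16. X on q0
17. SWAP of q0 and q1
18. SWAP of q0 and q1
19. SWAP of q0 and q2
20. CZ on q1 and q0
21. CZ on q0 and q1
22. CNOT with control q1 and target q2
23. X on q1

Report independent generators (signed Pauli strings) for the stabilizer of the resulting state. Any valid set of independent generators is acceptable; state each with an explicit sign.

One valid set of independent stabilizer generators is +YII, +IZI, +IIZ (any independent generating set of the same group is equally correct). Key observation: steps 17-18 multiply out to the identity, so the circuit reduces to the remaining gates.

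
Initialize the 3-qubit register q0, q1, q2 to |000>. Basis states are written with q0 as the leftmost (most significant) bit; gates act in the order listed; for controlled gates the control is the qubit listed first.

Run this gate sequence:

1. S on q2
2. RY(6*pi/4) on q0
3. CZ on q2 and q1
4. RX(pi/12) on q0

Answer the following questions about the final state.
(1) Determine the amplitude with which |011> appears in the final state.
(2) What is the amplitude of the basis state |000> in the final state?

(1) The amplitude on |011> is 0.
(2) |000> carries amplitude -sqrt(6*sqrt(2) + 12)/8 - sqrt(4 - 2*sqrt(2))/8 - I*sqrt(2*sqrt(2) + 4)/8 + I*sqrt(12 - 6*sqrt(2))/8 in the final state.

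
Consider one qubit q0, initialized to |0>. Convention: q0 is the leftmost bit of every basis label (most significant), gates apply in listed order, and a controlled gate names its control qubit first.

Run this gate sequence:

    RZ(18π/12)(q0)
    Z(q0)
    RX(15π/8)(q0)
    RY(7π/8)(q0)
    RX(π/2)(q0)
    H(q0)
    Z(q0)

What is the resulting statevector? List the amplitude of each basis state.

The final amplitudes are I*exp(-3*I*pi/4)*sin(7*pi/16)*cos(pi/16)/2 + exp(-3*I*pi/4)*sin(pi/16)*sin(7*pi/16)/2 + I*exp(-3*I*pi/4)*cos(pi/16)*cos(7*pi/16)/2 + I*exp(-3*I*pi/4)*sin(pi/16)*sin(7*pi/16)/2 - I*exp(-3*I*pi/4)*sin(pi/16)*cos(7*pi/16)/2 - exp(-3*I*pi/4)*sin(pi/16)*cos(7*pi/16)/2 - exp(-3*I*pi/4)*cos(pi/16)*cos(7*pi/16)/2 - exp(-3*I*pi/4)*sin(7*pi/16)*cos(pi/16)/2 on |0>, exp(-3*I*pi/4)*cos(pi/16)*cos(7*pi/16)/2 + exp(-3*I*pi/4)*sin(pi/16)*sin(7*pi/16)/2 + I*exp(-3*I*pi/4)*cos(pi/16)*cos(7*pi/16)/2 + exp(-3*I*pi/4)*sin(pi/16)*cos(7*pi/16)/2 - I*exp(-3*I*pi/4)*sin(pi/16)*cos(7*pi/16)/2 - I*exp(-3*I*pi/4)*sin(pi/16)*sin(7*pi/16)/2 - I*exp(-3*I*pi/4)*sin(7*pi/16)*cos(pi/16)/2 - exp(-3*I*pi/4)*sin(7*pi/16)*cos(pi/16)/2 on |1>.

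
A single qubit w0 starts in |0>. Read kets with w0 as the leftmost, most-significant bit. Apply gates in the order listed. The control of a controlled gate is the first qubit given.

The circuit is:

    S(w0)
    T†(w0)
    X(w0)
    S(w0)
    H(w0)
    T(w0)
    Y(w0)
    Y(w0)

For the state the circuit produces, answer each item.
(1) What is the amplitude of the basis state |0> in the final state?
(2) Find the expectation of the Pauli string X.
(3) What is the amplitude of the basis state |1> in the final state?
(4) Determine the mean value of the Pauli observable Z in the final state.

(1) |0> carries amplitude sqrt(2)*I/2 in the final state.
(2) In the final state, X has expectation -sqrt(2)/2.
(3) The amplitude on |1> is -sqrt(2)*exp(3*I*pi/4)/2.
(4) In the final state, Z has expectation 0.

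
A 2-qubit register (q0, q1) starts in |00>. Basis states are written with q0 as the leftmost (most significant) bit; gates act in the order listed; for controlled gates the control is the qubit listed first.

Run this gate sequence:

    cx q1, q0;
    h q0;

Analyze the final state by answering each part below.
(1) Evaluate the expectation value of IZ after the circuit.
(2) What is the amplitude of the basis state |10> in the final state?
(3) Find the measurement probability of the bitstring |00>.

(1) The expectation value of IZ is 1.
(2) |10> carries amplitude sqrt(2)/2 in the final state.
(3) A full measurement returns |00> with probability 1/2.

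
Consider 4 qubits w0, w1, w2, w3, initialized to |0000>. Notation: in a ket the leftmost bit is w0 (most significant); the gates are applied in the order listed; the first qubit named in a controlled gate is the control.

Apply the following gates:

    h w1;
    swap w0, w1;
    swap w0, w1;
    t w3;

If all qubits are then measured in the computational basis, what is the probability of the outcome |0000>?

The probability of measuring |0000> is 1/2. Key observation: the block from step 2 through step 3 cancels to the identity and can be dropped.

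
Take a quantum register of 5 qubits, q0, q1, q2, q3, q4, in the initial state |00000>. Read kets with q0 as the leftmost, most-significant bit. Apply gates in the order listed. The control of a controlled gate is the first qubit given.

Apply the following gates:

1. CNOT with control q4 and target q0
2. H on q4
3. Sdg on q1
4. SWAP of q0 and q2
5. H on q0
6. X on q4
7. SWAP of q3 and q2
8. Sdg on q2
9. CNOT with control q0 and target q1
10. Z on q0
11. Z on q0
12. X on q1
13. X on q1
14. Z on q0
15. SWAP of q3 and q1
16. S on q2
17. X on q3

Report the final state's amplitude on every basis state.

The final amplitudes are 1/2 on |00010>, 1/2 on |00011>, -1/2 on |10000>, -1/2 on |10001>, and 0 on every other basis state.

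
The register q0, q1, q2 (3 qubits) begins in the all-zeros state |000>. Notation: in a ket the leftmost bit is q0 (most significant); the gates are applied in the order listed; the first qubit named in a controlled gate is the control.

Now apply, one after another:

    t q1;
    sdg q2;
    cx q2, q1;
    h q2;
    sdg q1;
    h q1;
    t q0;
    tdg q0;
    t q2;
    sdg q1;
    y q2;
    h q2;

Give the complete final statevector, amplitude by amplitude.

The final amplitudes are sqrt(2)*(-exp(3*I*pi/4) + I)/4 on |000>, sqrt(2)*(-I - exp(3*I*pi/4))/4 on |001>, sqrt(2)*(1 - exp(I*pi/4))/4 on |010>, sqrt(2)*(-1 - exp(I*pi/4))/4 on |011>, 0 on |100>, 0 on |101>, 0 on |110>, 0 on |111>.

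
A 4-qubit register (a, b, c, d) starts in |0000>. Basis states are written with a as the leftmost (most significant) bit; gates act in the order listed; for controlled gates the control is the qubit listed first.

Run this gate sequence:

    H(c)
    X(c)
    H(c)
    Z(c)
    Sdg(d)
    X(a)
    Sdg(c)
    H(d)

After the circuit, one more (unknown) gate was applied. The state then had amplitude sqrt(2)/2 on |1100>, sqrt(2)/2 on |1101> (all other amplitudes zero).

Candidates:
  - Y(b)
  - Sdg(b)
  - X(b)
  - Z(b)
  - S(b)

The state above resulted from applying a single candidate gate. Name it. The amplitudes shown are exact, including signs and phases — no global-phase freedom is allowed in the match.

It was X(b) that produced the state shown. Key observation: the block from step 1 through step 4 cancels to the identity and can be dropped.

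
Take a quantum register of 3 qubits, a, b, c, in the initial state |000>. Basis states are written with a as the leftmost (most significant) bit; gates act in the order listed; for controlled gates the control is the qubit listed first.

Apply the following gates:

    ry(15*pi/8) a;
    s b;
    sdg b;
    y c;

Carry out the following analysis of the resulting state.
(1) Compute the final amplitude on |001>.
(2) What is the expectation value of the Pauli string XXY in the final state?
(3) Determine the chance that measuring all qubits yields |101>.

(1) The amplitude on |001> is -I*cos(pi/16). Key observation: the block from step 2 through step 3 cancels to the identity and can be dropped.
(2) The expectation value of XXY is 0.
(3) Outcome |101> occurs with probability sin(pi/16)**2.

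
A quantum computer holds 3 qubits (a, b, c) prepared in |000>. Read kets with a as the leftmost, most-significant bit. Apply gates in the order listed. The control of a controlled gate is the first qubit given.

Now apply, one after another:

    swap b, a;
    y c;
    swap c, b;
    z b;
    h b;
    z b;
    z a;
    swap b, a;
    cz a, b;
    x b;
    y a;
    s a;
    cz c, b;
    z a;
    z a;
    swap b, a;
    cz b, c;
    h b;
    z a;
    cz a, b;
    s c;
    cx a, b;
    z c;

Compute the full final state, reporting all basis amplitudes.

The resulting statevector has amplitude -1/2 - I/2 on |100>, 1/2 - I/2 on |110>, and 0 on every other basis state.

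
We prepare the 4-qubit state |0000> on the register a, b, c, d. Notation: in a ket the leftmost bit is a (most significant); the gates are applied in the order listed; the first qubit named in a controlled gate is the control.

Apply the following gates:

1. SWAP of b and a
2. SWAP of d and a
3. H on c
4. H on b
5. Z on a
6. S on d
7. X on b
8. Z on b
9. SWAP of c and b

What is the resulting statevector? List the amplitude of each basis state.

The resulting statevector has amplitude 1/2 on |0000>, -1/2 on |0010>, 1/2 on |0100>, -1/2 on |0110>, and 0 on every other basis state.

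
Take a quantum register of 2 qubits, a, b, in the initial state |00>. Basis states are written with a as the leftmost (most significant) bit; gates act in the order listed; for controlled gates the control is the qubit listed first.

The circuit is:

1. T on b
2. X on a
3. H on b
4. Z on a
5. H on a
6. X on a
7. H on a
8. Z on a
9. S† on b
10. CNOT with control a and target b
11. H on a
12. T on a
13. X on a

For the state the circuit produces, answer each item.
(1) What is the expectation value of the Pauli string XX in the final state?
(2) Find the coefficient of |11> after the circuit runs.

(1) The expectation value of XX is 0. Key observation: the block from step 5 through step 8 cancels to the identity and can be dropped.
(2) The final state's coefficient on |11> equals -1/2.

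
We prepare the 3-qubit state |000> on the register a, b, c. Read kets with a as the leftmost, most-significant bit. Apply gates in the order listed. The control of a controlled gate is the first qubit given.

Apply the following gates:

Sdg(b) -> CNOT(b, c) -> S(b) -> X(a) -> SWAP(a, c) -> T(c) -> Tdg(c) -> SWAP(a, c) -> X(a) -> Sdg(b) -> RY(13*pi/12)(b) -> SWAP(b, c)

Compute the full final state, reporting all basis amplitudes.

The final amplitudes are -sqrt(sqrt(2) + 2)/4 + sqrt(6 - 3*sqrt(2))/4 on |000>, sqrt(2 - sqrt(2))/4 + sqrt(3*sqrt(2) + 6)/4 on |001>, and 0 on every other basis state. Key observation: steps 3-10 multiply out to the identity, so the circuit reduces to the remaining gates.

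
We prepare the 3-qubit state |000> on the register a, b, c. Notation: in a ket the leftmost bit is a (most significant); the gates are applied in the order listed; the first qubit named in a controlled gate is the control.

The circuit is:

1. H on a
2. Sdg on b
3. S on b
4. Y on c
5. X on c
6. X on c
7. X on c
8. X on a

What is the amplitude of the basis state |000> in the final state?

|000> carries amplitude sqrt(2)*I/2 in the final state.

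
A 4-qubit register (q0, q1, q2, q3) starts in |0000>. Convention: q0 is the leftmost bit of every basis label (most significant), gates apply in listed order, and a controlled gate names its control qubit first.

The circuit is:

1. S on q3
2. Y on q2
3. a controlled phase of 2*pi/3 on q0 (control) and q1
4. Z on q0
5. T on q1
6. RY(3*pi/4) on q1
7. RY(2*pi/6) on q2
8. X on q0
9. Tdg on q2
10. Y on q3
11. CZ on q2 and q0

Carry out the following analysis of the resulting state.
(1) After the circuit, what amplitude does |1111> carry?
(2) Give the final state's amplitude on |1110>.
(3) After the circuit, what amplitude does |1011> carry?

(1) The amplitude on |1111> is -sqrt(3*sqrt(2) + 6)*exp(3*I*pi/4)/4.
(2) The final state's coefficient on |1110> equals 0.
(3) The final state's coefficient on |1011> equals -sqrt(6 - 3*sqrt(2))*exp(3*I*pi/4)/4.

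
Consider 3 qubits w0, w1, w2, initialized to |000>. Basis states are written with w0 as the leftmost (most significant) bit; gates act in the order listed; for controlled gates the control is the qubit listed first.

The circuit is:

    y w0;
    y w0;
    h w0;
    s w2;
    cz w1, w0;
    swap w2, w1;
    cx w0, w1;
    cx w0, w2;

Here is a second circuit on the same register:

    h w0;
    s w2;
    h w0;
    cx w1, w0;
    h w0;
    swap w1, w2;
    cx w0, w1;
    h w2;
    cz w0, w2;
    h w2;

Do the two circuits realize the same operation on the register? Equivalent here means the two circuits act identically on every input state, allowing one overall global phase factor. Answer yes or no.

Yes, they are equivalent — the unitaries differ by at most a global phase.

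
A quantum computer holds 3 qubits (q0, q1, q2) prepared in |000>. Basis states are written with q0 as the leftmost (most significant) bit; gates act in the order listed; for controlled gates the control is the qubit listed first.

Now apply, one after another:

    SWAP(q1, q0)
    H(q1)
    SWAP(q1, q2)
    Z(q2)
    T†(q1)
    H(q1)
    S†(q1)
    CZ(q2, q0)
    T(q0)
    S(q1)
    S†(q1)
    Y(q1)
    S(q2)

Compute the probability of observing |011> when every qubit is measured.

A full measurement returns |011> with probability 1/4. Key observation: the block from step 10 through step 11 cancels to the identity and can be dropped.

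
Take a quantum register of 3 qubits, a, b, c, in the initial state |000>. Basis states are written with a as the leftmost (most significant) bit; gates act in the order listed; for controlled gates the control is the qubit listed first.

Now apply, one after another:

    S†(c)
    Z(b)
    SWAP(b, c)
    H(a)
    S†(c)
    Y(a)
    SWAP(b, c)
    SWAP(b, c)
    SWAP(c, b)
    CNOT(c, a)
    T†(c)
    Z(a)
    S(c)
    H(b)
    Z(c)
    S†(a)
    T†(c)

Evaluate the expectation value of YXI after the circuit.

The observable YXI averages to -1. Key observation: gates 7-8 undo each other exactly, leaving only the rest of the circuit to track.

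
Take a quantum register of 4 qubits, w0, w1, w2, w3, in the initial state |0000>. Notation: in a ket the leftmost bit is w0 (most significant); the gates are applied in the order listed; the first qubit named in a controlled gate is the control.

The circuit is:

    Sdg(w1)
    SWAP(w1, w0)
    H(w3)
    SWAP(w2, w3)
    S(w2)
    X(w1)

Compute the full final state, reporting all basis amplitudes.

The resulting statevector has amplitude sqrt(2)/2 on |0100>, sqrt(2)*I/2 on |0110>, and 0 on every other basis state.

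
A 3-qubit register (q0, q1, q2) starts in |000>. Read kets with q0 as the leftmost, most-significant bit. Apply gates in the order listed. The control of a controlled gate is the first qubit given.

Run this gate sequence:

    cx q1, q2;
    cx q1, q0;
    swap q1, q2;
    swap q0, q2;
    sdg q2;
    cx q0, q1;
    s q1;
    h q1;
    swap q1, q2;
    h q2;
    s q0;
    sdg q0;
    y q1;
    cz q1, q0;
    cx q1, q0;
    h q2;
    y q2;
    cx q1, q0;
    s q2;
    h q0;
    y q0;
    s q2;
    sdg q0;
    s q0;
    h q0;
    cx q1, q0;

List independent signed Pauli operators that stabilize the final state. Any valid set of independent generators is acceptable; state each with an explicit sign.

The final state is stabilized by the group generated by +IIX, +ZII, -IZI; other independent generating sets are equally valid.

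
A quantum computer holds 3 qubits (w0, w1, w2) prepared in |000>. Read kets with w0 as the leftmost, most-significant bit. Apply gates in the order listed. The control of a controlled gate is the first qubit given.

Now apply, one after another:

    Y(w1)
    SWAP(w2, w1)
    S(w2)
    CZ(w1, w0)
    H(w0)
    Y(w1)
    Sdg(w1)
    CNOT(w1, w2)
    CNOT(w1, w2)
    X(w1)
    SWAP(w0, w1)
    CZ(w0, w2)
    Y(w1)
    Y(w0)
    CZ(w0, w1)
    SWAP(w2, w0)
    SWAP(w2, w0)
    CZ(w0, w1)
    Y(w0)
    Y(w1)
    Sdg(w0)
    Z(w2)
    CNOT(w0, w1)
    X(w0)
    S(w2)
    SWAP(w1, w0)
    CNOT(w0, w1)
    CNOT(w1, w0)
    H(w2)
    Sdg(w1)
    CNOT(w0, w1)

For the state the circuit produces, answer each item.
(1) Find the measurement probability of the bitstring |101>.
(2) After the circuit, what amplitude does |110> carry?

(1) Outcome |101> occurs with probability 1/4. Key observation: gates 13-20 undo each other exactly, leaving only the rest of the circuit to track.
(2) The amplitude on |110> is I/2.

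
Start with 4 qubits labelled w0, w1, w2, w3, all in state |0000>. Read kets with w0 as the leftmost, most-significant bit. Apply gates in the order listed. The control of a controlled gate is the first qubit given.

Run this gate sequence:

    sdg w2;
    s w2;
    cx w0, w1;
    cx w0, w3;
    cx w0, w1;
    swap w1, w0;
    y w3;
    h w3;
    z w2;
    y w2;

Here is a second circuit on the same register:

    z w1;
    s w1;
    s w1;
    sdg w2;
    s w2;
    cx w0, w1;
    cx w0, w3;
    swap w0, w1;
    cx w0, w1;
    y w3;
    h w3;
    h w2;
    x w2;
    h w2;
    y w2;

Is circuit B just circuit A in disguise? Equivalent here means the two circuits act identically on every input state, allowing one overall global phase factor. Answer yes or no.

No: there is an input state on which the two circuits produce genuinely different outputs (not merely differing by a phase).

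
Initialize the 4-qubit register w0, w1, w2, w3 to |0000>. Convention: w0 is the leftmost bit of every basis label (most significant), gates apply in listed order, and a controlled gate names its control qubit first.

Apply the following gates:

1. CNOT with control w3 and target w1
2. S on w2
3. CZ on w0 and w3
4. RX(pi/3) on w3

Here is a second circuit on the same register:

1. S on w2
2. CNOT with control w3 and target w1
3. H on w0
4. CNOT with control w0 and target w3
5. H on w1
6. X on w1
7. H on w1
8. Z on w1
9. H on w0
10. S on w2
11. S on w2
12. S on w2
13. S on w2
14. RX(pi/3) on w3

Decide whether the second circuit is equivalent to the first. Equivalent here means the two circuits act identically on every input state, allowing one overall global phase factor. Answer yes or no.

No: there is an input state on which the two circuits produce genuinely different outputs (not merely differing by a phase).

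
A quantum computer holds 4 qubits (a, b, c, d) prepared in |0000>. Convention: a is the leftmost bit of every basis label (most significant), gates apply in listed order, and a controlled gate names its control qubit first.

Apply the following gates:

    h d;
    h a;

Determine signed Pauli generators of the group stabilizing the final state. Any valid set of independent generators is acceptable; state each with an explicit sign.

The stabilizer group can be generated by +XIII, +IIIX, +IZII, +IIZI, among other valid generating sets.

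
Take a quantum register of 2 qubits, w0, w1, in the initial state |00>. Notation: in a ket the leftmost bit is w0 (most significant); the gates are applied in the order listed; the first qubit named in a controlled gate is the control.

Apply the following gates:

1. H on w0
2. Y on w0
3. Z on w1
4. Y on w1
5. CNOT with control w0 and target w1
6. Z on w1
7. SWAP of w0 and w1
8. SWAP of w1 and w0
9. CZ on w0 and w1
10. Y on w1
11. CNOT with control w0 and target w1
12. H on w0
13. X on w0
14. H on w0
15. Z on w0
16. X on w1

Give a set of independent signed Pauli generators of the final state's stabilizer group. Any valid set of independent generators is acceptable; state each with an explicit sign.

The stabilizer group can be generated by -XI, -IZ, among other valid generating sets.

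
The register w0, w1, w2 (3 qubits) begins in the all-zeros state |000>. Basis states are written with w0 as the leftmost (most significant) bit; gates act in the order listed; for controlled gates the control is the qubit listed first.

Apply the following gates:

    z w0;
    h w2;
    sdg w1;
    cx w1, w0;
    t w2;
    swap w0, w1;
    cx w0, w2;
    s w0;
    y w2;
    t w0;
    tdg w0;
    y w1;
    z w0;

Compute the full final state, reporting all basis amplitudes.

The final amplitudes are sqrt(2)*exp(I*pi/4)/2 on |010>, -sqrt(2)/2 on |011>, and 0 on every other basis state.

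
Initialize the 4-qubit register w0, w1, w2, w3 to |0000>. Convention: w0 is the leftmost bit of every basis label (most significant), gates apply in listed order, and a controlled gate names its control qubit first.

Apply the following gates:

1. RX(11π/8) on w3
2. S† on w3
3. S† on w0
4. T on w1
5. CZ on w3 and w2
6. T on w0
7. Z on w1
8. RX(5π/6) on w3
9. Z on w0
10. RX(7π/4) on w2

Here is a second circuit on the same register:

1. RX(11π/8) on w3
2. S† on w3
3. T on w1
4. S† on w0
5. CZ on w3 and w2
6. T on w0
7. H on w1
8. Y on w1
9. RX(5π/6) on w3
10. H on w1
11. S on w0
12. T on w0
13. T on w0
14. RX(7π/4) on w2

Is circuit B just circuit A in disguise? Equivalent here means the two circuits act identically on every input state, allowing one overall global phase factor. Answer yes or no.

No: there is an input state on which the two circuits produce genuinely different outputs (not merely differing by a phase).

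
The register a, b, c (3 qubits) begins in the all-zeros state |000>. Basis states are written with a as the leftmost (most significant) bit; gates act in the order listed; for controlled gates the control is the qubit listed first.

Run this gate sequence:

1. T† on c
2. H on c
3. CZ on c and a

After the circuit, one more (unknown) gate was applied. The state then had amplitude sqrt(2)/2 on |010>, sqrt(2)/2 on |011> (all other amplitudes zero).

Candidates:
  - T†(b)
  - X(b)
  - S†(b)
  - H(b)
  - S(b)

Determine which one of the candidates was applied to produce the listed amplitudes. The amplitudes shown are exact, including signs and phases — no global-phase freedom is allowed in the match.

The unique candidate consistent with the amplitudes is X(b).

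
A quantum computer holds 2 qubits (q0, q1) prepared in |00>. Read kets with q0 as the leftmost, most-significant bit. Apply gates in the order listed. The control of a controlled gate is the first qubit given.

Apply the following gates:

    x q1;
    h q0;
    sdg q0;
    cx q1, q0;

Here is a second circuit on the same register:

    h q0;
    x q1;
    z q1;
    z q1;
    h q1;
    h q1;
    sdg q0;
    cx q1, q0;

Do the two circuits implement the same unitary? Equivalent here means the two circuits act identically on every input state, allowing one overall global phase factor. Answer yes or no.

Yes, they are equivalent — the unitaries differ by at most a global phase.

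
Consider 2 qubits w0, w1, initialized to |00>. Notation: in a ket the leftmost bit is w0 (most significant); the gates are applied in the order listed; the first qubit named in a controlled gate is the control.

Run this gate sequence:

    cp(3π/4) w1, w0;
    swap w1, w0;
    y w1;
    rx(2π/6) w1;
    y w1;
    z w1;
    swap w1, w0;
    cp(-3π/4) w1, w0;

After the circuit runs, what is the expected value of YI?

The expectation value of YI is -sqrt(3)/2.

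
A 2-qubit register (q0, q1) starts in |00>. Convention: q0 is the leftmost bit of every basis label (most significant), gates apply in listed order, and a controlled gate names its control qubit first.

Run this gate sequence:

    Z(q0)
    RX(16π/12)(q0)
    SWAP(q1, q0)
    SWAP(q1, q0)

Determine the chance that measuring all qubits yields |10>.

A full measurement returns |10> with probability 3/4. Key observation: the block from step 3 through step 4 cancels to the identity and can be dropped.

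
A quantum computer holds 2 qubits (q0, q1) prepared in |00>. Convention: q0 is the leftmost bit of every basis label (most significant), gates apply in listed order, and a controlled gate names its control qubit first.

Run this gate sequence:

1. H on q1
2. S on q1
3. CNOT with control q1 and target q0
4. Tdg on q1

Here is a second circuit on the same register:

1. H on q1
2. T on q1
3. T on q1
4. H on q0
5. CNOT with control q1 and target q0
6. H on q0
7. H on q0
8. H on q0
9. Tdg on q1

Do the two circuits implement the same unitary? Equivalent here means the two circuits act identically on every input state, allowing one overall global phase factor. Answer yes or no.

No: there is an input state on which the two circuits produce genuinely different outputs (not merely differing by a phase).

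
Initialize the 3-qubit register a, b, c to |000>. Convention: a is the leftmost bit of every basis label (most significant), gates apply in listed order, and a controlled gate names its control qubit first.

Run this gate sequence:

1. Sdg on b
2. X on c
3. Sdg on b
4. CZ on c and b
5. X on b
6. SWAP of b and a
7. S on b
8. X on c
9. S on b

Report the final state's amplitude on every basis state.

After the circuit, the state carries amplitude 1 on |100>, and 0 on every other basis state.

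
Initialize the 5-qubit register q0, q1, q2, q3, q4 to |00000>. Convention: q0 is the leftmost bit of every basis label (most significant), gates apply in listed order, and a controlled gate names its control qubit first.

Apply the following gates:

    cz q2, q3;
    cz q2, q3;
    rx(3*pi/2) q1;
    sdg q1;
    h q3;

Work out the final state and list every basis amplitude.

The final amplitudes are -1/2 on |00000>, -1/2 on |00010>, -1/2 on |01000>, -1/2 on |01010>, and 0 on every other basis state.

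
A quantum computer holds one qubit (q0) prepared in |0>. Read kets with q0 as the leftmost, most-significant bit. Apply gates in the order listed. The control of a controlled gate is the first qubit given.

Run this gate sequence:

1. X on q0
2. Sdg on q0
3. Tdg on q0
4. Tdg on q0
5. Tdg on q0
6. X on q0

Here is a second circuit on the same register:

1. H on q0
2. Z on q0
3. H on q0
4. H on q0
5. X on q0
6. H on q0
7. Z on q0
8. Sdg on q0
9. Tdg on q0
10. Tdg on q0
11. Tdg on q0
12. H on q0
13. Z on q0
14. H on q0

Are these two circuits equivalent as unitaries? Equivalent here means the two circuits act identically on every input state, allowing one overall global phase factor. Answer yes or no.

Yes: on every input state the two circuits agree up to one overall phase factor.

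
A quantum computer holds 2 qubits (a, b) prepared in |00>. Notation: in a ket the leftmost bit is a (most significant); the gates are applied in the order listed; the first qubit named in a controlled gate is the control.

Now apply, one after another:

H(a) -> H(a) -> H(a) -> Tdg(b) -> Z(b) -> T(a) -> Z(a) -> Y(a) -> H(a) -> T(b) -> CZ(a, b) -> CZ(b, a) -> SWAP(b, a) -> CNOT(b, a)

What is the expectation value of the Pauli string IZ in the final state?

The observable IZ averages to sqrt(2)/2.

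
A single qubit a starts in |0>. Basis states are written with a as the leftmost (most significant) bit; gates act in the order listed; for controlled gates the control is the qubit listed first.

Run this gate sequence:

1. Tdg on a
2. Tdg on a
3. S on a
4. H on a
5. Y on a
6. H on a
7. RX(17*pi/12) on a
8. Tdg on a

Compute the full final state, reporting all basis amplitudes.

After the circuit, the state carries amplitude -sqrt(sqrt(2) + 2)/4 - sqrt(6 - 3*sqrt(2))/4 on |0>, (-sqrt(2 - sqrt(2))/4 + sqrt(3*sqrt(2) + 6)/4)*exp(I*pi/4) on |1>.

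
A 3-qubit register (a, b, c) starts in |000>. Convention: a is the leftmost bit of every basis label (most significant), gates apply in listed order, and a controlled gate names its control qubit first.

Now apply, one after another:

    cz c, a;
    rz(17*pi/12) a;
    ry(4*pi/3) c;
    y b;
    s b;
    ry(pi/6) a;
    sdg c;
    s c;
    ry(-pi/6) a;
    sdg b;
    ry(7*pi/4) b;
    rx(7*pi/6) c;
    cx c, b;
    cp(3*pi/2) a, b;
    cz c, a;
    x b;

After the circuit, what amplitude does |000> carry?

|000> carries amplitude sqrt(sqrt(2) + 2)*(sqrt(6) + 3*sqrt(2) - sqrt(2)*I + sqrt(6)*I)*exp(7*I*pi/24)/16 in the final state.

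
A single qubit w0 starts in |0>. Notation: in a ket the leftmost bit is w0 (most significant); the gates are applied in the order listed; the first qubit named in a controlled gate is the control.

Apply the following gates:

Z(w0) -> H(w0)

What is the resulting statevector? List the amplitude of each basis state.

The final amplitudes are sqrt(2)/2 on |0>, sqrt(2)/2 on |1>.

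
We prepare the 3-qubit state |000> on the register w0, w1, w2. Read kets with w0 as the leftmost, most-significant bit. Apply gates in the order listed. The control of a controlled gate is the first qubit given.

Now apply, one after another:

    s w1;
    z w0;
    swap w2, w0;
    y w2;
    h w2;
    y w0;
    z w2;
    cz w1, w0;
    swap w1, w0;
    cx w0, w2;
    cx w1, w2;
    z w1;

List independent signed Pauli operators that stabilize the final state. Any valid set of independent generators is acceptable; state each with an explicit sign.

The final state is stabilized by the group generated by +IIX, +ZII, -IZI; other independent generating sets are equally valid.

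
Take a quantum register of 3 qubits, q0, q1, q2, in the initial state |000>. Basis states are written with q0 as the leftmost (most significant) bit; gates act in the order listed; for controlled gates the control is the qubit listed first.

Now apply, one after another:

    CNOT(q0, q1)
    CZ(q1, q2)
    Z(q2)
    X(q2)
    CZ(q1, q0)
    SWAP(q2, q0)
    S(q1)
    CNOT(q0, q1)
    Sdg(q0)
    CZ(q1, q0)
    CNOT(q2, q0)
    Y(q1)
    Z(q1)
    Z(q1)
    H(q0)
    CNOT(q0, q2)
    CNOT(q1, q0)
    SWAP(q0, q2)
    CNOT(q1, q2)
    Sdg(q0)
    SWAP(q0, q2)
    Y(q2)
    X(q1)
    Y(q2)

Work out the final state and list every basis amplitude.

After the circuit, the state carries amplitude sqrt(2)/2 on |010>, sqrt(2)*I/2 on |111>, and 0 on every other basis state.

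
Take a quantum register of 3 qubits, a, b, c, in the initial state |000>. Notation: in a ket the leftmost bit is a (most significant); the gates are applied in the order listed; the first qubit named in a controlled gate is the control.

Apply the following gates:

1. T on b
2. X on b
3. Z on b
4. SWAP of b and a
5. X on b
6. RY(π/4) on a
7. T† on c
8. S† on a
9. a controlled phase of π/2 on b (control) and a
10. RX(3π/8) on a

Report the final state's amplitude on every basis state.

The final amplitudes are sqrt(1/2 - sqrt(2)/4)*cos(3*pi/16) + I*sqrt(sqrt(2)/4 + 1/2)*sin(3*pi/16) on |010>, -sqrt(sqrt(2)/4 + 1/2)*cos(3*pi/16) - I*sqrt(1/2 - sqrt(2)/4)*sin(3*pi/16) on |110>, and 0 on every other basis state.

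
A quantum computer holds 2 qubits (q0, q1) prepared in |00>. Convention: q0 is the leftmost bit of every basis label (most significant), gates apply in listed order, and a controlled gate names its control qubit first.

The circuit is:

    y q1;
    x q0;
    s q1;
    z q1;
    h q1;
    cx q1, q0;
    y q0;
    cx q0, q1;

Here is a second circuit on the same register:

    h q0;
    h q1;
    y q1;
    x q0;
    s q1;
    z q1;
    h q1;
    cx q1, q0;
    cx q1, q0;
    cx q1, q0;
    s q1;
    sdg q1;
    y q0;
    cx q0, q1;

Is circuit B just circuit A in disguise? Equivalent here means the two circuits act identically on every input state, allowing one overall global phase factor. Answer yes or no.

No — the two circuits implement different unitaries, even allowing a global phase.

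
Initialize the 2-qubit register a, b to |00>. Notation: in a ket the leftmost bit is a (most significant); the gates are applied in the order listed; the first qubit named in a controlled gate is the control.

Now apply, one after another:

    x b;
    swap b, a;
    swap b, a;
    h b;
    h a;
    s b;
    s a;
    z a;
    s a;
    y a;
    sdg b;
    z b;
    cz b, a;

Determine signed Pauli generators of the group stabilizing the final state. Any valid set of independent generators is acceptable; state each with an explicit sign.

The stabilizer group can be generated by -XZ, +ZX, among other valid generating sets.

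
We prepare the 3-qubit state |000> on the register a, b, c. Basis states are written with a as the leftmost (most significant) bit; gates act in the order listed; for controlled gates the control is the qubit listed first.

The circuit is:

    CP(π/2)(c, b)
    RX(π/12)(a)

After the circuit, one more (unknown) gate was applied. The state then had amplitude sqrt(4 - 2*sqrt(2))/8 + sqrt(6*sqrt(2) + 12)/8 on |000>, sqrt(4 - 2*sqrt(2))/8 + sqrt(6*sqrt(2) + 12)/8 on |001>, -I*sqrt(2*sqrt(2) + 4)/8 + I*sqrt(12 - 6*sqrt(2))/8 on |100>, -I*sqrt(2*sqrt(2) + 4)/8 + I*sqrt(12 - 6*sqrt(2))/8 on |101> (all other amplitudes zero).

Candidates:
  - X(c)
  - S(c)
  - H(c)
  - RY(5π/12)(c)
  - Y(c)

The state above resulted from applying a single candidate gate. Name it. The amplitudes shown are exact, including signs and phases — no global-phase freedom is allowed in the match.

The applied gate was H(c).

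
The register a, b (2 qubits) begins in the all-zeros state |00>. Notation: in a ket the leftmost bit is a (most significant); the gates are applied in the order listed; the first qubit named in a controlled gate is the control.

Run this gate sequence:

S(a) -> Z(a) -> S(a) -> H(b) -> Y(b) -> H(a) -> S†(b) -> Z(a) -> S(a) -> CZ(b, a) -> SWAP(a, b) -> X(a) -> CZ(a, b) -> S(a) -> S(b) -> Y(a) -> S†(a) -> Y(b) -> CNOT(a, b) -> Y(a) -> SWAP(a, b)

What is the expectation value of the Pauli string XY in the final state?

The observable XY averages to 1.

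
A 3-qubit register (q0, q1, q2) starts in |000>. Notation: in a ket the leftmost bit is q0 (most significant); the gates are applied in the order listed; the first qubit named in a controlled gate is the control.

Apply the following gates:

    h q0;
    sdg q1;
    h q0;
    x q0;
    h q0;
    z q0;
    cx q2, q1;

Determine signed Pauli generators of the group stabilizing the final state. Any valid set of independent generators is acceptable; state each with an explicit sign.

One valid set of independent stabilizer generators is +XII, +IZI, +IIZ (any independent generating set of the same group is equally correct). Key observation: gates 3-6 undo each other exactly, leaving only the rest of the circuit to track.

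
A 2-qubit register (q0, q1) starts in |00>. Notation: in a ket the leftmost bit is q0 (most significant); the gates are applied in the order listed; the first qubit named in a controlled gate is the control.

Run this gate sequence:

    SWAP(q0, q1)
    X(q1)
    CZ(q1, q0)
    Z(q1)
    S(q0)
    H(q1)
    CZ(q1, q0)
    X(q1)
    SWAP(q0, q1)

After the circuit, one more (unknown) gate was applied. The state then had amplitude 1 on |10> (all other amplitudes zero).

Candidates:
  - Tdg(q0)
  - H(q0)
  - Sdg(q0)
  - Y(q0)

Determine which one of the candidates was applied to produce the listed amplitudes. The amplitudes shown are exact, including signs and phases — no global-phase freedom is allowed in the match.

It was H(q0) that produced the state shown.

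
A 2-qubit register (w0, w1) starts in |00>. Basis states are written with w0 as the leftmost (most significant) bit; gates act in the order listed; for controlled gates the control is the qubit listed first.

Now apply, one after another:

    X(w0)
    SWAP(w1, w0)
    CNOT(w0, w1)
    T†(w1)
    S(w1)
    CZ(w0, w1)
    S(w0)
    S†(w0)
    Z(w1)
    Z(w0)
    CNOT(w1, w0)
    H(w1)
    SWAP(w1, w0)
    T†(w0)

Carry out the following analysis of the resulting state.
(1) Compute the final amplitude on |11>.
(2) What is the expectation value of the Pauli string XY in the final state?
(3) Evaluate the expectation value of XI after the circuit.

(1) |11> carries amplitude sqrt(2)/2 in the final state.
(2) The observable XY averages to 0.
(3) The expectation value of XI is -sqrt(2)/2.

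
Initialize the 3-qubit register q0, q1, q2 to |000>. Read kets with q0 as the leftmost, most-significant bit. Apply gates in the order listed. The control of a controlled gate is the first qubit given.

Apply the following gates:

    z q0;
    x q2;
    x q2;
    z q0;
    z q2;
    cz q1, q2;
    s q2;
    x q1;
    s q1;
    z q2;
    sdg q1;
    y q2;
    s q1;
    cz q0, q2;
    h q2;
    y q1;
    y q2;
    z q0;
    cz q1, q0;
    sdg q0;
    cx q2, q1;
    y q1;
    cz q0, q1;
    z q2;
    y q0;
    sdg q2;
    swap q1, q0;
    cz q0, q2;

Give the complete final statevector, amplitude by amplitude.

After the circuit, the state carries amplitude -sqrt(2)*I/2 on |011>, sqrt(2)/2 on |110>, and 0 on every other basis state. Key observation: the block from step 1 through step 4 cancels to the identity and can be dropped.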